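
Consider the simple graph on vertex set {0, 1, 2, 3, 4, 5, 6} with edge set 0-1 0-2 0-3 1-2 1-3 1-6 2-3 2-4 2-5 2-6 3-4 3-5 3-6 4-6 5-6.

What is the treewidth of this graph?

3

A width-3 tree decomposition is:
Bags: B1 = {2, 3, 5, 6}  B2 = {1, 2, 3, 6}  B3 = {2, 3, 4, 6}  B4 = {0, 1, 2, 3}
Tree: B1–B2, B1–B3, B2–B4
The largest bag has 4 vertices, giving width 3; this decomposition certifies tw(G) ≤ 3. On the other hand G contains the 4-clique {0, 1, 2, 3}. A clique must lie in a single bag of any decomposition, so no decomposition can have width below 3. Combining the bounds, tw(G) = 3.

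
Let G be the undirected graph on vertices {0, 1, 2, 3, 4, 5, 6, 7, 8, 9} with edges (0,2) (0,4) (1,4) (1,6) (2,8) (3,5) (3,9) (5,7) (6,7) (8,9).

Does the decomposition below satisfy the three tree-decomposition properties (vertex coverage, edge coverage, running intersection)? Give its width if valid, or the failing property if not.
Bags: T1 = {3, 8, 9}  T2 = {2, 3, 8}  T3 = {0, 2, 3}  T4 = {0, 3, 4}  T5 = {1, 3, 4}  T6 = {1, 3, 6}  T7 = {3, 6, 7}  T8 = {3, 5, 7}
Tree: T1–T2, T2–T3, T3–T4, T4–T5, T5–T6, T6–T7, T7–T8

Every vertex of G appears in some bag (union = {0, 1, 2, 3, 4, 5, 6, 7, 8, 9}); every edge is covered by a bag; and for each vertex v the set of bags containing v is connected in the bag tree. The decomposition is therefore valid. The largest bag has 3 vertices, so the width is 2.

Yes; width 2.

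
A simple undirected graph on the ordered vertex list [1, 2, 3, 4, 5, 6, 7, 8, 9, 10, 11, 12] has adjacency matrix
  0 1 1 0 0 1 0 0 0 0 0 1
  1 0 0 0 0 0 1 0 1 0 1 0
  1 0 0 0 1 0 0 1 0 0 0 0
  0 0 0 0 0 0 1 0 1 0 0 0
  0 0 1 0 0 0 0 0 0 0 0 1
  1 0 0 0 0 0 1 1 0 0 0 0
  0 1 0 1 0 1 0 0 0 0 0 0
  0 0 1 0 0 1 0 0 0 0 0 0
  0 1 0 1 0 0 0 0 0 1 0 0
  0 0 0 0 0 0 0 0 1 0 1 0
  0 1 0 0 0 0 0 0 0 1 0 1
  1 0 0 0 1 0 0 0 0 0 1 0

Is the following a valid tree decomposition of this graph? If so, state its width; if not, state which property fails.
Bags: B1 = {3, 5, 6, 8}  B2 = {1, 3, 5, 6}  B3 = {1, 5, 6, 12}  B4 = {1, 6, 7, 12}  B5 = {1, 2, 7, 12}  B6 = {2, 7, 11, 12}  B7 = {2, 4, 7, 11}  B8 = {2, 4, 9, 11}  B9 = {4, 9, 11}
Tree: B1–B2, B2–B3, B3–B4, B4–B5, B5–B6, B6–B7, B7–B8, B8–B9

No — vertex 10 appears in no bag.

A tree decomposition must satisfy three properties: every vertex lies in some bag; for every edge, both endpoints lie together in some bag; and for every vertex, the bags containing it form a connected subtree. Here vertex 10 appears in no bag, so the decomposition is invalid.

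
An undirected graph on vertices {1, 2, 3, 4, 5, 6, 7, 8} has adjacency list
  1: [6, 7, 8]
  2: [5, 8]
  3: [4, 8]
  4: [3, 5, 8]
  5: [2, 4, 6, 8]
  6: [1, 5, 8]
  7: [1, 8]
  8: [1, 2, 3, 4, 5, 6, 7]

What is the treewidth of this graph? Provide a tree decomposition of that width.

Treewidth 2.
One such decomposition:
Bags: B1 = {1, 6, 8}  B2 = {5, 6, 8}  B3 = {2, 5, 8}  B4 = {4, 5, 8}  B5 = {3, 4, 8}  B6 = {1, 7, 8}
Tree: B1–B2, B2–B3, B3–B4, B4–B5, B1–B6

Every bag has size at most 3, so the width is 3 − 1 = 2 and tw(G) ≤ 2. On the other hand G contains the 3-clique {1, 6, 8}. A clique must lie in a single bag of any decomposition, so no decomposition can have width below 2. Therefore the treewidth is 2.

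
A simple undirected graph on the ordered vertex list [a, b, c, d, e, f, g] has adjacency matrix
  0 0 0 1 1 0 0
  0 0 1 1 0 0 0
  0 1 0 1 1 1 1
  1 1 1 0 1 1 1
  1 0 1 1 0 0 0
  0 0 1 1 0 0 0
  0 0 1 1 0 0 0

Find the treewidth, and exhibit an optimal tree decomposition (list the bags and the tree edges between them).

Treewidth 2.
One such decomposition:
Bags: B1 = {b, c, d}  B2 = {c, d, e}  B3 = {a, d, e}  B4 = {c, d, f}  B5 = {c, d, g}
Tree: B1–B2, B2–B3, B1–B4, B1–B5

Every bag has size at most 3, so the width is 3 − 1 = 2 and tw(G) ≤ 2. On the other hand G contains the 3-clique {c, d, g}. A clique must lie in a single bag of any decomposition, so no decomposition can have width below 2. The upper and lower bounds meet at 2, so that is the treewidth.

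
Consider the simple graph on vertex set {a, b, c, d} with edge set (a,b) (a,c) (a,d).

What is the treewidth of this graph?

1

A width-1 tree decomposition is:
Bags: B1 = {a, b}  B2 = {a, c}  B3 = {a, d}
Tree: B1–B2, B1–B3
Each bag holds 2 vertices, so the decomposition has width 1, which upper-bounds the treewidth. G has an edge, so its treewidth is at least 1. The upper and lower bounds meet at 1, so that is the treewidth.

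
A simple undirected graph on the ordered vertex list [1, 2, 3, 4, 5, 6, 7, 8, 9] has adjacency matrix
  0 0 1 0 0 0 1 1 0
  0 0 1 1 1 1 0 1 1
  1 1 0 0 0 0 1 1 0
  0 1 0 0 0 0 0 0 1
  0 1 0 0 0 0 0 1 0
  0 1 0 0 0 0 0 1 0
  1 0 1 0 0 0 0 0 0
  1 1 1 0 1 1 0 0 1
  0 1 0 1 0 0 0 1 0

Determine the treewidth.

A width-2 tree decomposition is:
Bags: B1 = {2, 6, 8}  B2 = {2, 5, 8}  B3 = {2, 8, 9}  B4 = {2, 4, 9}  B5 = {2, 3, 8}  B6 = {1, 3, 8}  B7 = {1, 3, 7}
Tree: B1–B2, B2–B3, B3–B4, B3–B5, B5–B6, B6–B7
The largest bag has 3 vertices, giving width 2; this decomposition certifies tw(G) ≤ 2. For the lower bound, the 3 vertices {1, 3, 8} are pairwise adjacent, and any tree decomposition puts a clique entirely inside one bag — forcing width ≥ 2. Therefore the treewidth is 2.

2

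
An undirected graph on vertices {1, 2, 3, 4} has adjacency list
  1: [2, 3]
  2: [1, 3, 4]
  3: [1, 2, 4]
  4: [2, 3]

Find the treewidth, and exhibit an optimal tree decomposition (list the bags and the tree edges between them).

Treewidth 2.
One optimal decomposition is:
Bags: B1 = {2, 3, 4}  B2 = {1, 2, 3}
Tree: B1–B2

Each bag holds 3 vertices, so the decomposition has width 2, which upper-bounds the treewidth. On the other hand G contains the 3-clique {1, 2, 3}. A clique must lie in a single bag of any decomposition, so no decomposition can have width below 2. The upper and lower bounds meet at 2, so that is the treewidth.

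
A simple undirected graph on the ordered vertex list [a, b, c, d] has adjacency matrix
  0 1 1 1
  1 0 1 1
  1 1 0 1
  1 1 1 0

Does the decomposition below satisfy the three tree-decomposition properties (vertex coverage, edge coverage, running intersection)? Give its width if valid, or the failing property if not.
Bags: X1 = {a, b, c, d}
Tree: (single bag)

Checking the three conditions: (i) the bags cover all of {a, b, c, d}; (ii) for each edge, some bag contains both endpoints; (iii) the bags containing any fixed vertex form a subtree. All hold, so the decomposition is valid with width 4 − 1 = 3.

Yes; width 3.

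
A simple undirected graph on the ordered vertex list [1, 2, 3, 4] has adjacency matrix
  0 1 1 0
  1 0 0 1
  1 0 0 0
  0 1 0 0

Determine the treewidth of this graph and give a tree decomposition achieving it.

The largest bag has 2 vertices, giving width 1; this decomposition certifies tw(G) ≤ 1. G has an edge, so its treewidth is at least 1. Hence tw(G) = 1 exactly.

Treewidth 1.
One optimal decomposition is:
Bags: B1 = {1, 2}  B2 = {1, 3}  B3 = {2, 4}
Tree: B1–B2, B1–B3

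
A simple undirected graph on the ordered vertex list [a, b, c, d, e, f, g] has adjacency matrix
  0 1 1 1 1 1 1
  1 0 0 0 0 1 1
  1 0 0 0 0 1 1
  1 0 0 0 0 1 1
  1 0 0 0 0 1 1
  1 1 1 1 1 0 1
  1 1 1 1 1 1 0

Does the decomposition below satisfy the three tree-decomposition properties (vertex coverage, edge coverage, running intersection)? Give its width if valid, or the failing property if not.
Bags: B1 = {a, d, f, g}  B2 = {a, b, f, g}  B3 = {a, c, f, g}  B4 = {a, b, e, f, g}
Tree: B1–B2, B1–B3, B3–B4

No — bags containing vertex b are not connected in the tree.

A tree decomposition must satisfy three properties: every vertex lies in some bag; for every edge, both endpoints lie together in some bag; and for every vertex, the bags containing it form a connected subtree. Here bags containing vertex b are not connected in the tree, so the decomposition is invalid.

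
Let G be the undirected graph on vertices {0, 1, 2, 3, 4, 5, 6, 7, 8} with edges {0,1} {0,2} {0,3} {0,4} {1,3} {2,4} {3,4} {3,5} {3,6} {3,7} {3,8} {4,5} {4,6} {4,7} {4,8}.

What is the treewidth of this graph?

A width-2 tree decomposition is:
Bags: B1 = {0, 3, 4}  B2 = {3, 4, 7}  B3 = {3, 4, 6}  B4 = {3, 4, 8}  B5 = {0, 1, 3}  B6 = {0, 2, 4}  B7 = {3, 4, 5}
Tree: B1–B2, B1–B3, B1–B4, B1–B5, B1–B6, B4–B7
Every bag has size at most 3, so the width is 3 − 1 = 2 and tw(G) ≤ 2. On the other hand G contains the 3-clique {0, 2, 4}. A clique must lie in a single bag of any decomposition, so no decomposition can have width below 2. Therefore the treewidth is 2.

2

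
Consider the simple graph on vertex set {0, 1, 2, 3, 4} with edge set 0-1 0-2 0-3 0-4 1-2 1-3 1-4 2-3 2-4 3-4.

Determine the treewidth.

4

A width-4 tree decomposition is:
Bags: B1 = {0, 1, 2, 3, 4}
Tree: (single bag)
A single bag containing all 5 vertices is trivially a valid decomposition of width 4. On the other hand G contains the 5-clique {0, 1, 2, 3, 4}. A clique must lie in a single bag of any decomposition, so no decomposition can have width below 4. Therefore the treewidth is 4.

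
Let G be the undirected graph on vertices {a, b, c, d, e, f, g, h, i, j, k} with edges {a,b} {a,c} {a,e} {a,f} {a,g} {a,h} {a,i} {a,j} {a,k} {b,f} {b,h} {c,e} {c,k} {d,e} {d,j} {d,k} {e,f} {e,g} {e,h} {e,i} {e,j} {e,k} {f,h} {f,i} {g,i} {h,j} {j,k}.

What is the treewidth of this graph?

A width-3 tree decomposition is:
Bags: B1 = {a, e, j, k}  B2 = {a, e, h, j}  B3 = {a, e, f, h}  B4 = {a, b, f, h}  B5 = {a, e, f, i}  B6 = {a, e, g, i}  B7 = {d, e, j, k}  B8 = {a, c, e, k}
Tree: B1–B2, B2–B3, B3–B4, B3–B5, B5–B6, B1–B7, B1–B8
The largest bag has 4 vertices, giving width 3; this decomposition certifies tw(G) ≤ 3. Conversely, {d, e, j, k} is a clique of size 4, and the vertices of any clique must share a bag in every tree decomposition; so some bag has ≥ 4 vertices and tw(G) ≥ 3. Hence tw(G) = 3 exactly.

3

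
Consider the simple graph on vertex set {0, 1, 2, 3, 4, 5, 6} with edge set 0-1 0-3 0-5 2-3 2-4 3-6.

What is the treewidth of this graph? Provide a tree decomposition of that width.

The largest bag has 2 vertices, giving width 1; this decomposition certifies tw(G) ≤ 1. G has an edge, so its treewidth is at least 1. Therefore the treewidth is 1.

Treewidth 1.
One optimal decomposition is:
Bags: B1 = {0, 3}  B2 = {0, 1}  B3 = {3, 6}  B4 = {0, 5}  B5 = {2, 3}  B6 = {2, 4}
Tree: B1–B2, B1–B3, B1–B4, B1–B5, B5–B6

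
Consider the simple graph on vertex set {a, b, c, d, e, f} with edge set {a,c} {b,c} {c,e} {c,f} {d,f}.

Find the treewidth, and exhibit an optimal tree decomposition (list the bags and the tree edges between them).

Each bag holds 2 vertices, so the decomposition has width 1, which upper-bounds the treewidth. Since G has at least one edge (e.g. f–d), it is not an edgeless graph, so tw(G) ≥ 1. The upper and lower bounds meet at 1, so that is the treewidth.

Treewidth 1.
One optimal decomposition is:
Bags: B1 = {d, f}  B2 = {c, f}  B3 = {c, e}  B4 = {b, c}  B5 = {a, c}
Tree: B1–B2, B2–B3, B3–B4, B2–B5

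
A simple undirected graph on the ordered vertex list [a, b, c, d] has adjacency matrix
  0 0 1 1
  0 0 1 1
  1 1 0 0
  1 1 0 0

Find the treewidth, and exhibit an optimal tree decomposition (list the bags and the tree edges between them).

Treewidth 2.
Bags: B1 = {a, b, c}  B2 = {a, b, d}
Tree: B1–B2

The largest bag has 3 vertices, giving width 2; this decomposition certifies tw(G) ≤ 2. For the lower bound, G contains the cycle b–c–a–d–b, so G is not a forest; only forests have treewidth ≤ 1, hence tw(G) ≥ 2. Combining the bounds, tw(G) = 2.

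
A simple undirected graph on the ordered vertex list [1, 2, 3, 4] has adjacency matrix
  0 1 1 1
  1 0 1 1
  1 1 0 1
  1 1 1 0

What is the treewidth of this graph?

A width-3 tree decomposition is:
Bags: B1 = {1, 2, 3, 4}
Tree: (single bag)
A single bag containing all 4 vertices is trivially a valid decomposition of width 3. For the lower bound, the 4 vertices {1, 2, 3, 4} are pairwise adjacent, and any tree decomposition puts a clique entirely inside one bag — forcing width ≥ 3. Therefore the treewidth is 3.

3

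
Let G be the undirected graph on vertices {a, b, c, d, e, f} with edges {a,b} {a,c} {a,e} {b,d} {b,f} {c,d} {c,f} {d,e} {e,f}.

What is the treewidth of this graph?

A width-3 tree decomposition is:
Bags: B1 = {b, c, d, e}  B2 = {a, b, c, e}  B3 = {b, c, e, f}
Tree: B1–B2, B2–B3
The largest bag has 4 vertices, giving width 3; this decomposition certifies tw(G) ≤ 3. For the lower bound: the 4 vertex sets {c,d}, {a,b}, {e}, {f} are disjoint, each induces a connected subgraph, and every pair is joined by at least one edge of G. Contracting each set to a single vertex therefore yields K_{4} as a minor, and since treewidth is minor-monotone, tw(G) ≥ tw(K_{4}) = 3. Combining the bounds, tw(G) = 3.

3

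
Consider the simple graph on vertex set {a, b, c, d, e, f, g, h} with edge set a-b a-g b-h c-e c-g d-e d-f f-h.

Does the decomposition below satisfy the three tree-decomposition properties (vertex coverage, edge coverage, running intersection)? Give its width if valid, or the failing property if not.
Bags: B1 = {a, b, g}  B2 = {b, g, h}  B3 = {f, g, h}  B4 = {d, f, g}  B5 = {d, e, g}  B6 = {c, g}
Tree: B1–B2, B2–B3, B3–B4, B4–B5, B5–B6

No — edge (e,c) lies in no bag.

A tree decomposition must satisfy three properties: every vertex lies in some bag; for every edge, both endpoints lie together in some bag; and for every vertex, the bags containing it form a connected subtree. Here edge (e,c) lies in no bag, so the decomposition is invalid.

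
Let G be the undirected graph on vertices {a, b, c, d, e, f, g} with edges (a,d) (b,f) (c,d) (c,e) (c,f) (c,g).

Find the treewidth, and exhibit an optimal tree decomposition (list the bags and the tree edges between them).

Each bag holds 2 vertices, so the decomposition has width 1, which upper-bounds the treewidth. Since G has at least one edge (e.g. b–f), it is not an edgeless graph, so tw(G) ≥ 1. Therefore the treewidth is 1.

Treewidth 1.
One optimal decomposition is:
Bags: B1 = {b, f}  B2 = {c, f}  B3 = {c, e}  B4 = {c, d}  B5 = {c, g}  B6 = {a, d}
Tree: B1–B2, B2–B3, B3–B4, B3–B5, B4–B6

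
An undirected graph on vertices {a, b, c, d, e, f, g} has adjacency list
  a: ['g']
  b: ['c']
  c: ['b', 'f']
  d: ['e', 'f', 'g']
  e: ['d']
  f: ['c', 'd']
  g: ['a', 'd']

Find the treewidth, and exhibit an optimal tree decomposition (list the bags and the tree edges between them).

Treewidth 1.
Bags: B1 = {d, e}  B2 = {d, f}  B3 = {c, f}  B4 = {d, g}  B5 = {a, g}  B6 = {b, c}
Tree: B1–B2, B2–B3, B1–B4, B4–B5, B3–B6

The largest bag has 2 vertices, giving width 1; this decomposition certifies tw(G) ≤ 1. Since G has at least one edge (e.g. d–e), it is not an edgeless graph, so tw(G) ≥ 1. Therefore the treewidth is 1.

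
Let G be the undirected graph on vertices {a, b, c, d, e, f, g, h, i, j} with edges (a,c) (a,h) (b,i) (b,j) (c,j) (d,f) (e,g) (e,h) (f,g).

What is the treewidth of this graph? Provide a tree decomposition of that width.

The largest bag has 2 vertices, giving width 1; this decomposition certifies tw(G) ≤ 1. Any graph with an edge has treewidth ≥ 1, and G has the edge d–f. The upper and lower bounds meet at 1, so that is the treewidth.

Treewidth 1.
One optimal decomposition is:
Bags: B1 = {d, f}  B2 = {f, g}  B3 = {e, g}  B4 = {e, h}  B5 = {a, h}  B6 = {a, c}  B7 = {c, j}  B8 = {b, j}  B9 = {b, i}
Tree: B1–B2, B2–B3, B3–B4, B4–B5, B5–B6, B6–B7, B7–B8, B8–B9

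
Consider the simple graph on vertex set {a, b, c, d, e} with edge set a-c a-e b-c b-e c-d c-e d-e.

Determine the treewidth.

2

A width-2 tree decomposition is:
Bags: B1 = {a, c, e}  B2 = {c, d, e}  B3 = {b, c, e}
Tree: B1–B2, B1–B3
Every bag has size at most 3, so the width is 3 − 1 = 2 and tw(G) ≤ 2. For the lower bound, the 3 vertices {c, d, e} are pairwise adjacent, and any tree decomposition puts a clique entirely inside one bag — forcing width ≥ 2. The upper and lower bounds meet at 2, so that is the treewidth.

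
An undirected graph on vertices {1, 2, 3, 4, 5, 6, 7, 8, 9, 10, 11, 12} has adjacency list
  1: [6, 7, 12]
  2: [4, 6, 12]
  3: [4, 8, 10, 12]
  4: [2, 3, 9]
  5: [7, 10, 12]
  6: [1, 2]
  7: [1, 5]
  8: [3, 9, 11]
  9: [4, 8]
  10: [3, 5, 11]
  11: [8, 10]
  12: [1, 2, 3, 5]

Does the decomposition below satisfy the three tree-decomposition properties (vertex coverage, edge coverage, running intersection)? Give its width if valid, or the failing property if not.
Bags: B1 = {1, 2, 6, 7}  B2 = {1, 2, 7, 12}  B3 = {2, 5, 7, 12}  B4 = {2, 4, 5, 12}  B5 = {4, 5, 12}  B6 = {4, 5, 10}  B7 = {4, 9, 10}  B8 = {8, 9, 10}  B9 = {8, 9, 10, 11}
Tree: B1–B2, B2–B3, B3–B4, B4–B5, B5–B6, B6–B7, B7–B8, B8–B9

No — vertex 3 appears in no bag.

A tree decomposition must satisfy three properties: every vertex lies in some bag; for every edge, both endpoints lie together in some bag; and for every vertex, the bags containing it form a connected subtree. Here vertex 3 appears in no bag, so the decomposition is invalid.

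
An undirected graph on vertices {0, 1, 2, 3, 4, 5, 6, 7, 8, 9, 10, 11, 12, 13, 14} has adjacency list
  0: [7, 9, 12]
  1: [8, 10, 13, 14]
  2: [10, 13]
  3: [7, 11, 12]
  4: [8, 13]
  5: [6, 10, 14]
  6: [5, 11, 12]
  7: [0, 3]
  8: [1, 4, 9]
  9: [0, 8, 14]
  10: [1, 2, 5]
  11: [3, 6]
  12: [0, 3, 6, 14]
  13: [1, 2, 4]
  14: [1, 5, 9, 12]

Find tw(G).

3

A width-3 tree decomposition is:
Bags: B1 = {0, 3, 7, 11}  B2 = {0, 3, 11, 12}  B3 = {0, 6, 11, 12}  B4 = {0, 6, 9, 12}  B5 = {6, 9, 12, 14}  B6 = {5, 6, 9, 14}  B7 = {5, 8, 9, 14}  B8 = {1, 5, 8, 14}  B9 = {1, 5, 8, 10}  B10 = {1, 4, 8, 10}  B11 = {1, 4, 10, 13}  B12 = {2, 4, 10, 13}
Tree: B1–B2, B2–B3, B3–B4, B4–B5, B5–B6, B6–B7, B7–B8, B8–B9, B9–B10, B10–B11, B11–B12
Every bag has size at most 4, so the width is 4 − 1 = 3 and tw(G) ≤ 3. For the lower bound: the 4 vertex sets {3,7,11}, {0}, {12}, {5,6,9,14} are disjoint, each induces a connected subgraph, and every pair is joined by at least one edge of G. Contracting each set to a single vertex therefore yields K_{4} as a minor, and since treewidth is minor-monotone, tw(G) ≥ tw(K_{4}) = 3. Hence tw(G) = 3 exactly.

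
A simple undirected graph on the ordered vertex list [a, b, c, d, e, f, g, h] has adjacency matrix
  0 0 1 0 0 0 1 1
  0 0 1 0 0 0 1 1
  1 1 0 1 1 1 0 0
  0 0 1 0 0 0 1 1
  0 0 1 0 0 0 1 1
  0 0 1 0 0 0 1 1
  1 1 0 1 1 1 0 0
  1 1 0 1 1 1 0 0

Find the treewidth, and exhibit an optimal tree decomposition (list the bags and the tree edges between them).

Treewidth 3.
One such decomposition:
Bags: B1 = {a, c, g, h}  B2 = {c, d, g, h}  B3 = {c, e, g, h}  B4 = {b, c, g, h}  B5 = {c, f, g, h}
Tree: B1–B2, B2–B3, B3–B4, B4–B5

Every bag has size at most 4, so the width is 4 − 1 = 3 and tw(G) ≤ 3. For the lower bound: the 4 vertex sets {a,g}, {d,h}, {c}, {e} are disjoint, each induces a connected subgraph, and every pair is joined by at least one edge of G. Contracting each set to a single vertex therefore yields K_{4} as a minor, and since treewidth is minor-monotone, tw(G) ≥ tw(K_{4}) = 3. Hence tw(G) = 3 exactly.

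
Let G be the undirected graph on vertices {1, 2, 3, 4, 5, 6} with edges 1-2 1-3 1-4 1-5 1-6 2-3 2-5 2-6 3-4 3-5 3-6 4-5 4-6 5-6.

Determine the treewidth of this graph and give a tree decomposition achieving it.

Each bag holds 5 vertices, so the decomposition has width 4, which upper-bounds the treewidth. For the lower bound, the 5 vertices {1, 2, 3, 5, 6} are pairwise adjacent, and any tree decomposition puts a clique entirely inside one bag — forcing width ≥ 4. The upper and lower bounds meet at 4, so that is the treewidth.

Treewidth 4.
One such decomposition:
Bags: B1 = {1, 3, 4, 5, 6}  B2 = {1, 2, 3, 5, 6}
Tree: B1–B2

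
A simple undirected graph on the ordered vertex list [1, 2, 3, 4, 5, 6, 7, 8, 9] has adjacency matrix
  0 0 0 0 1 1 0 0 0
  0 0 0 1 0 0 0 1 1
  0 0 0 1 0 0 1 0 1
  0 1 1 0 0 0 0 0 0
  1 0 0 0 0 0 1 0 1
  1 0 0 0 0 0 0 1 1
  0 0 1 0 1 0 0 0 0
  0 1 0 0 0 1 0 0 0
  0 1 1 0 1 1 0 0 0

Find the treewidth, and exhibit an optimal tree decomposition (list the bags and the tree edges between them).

Treewidth 3.
One optimal decomposition is:
Bags: B1 = {1, 5, 6, 7}  B2 = {5, 6, 7, 9}  B3 = {3, 6, 7, 9}  B4 = {3, 6, 8, 9}  B5 = {2, 3, 8, 9}  B6 = {2, 3, 4, 8}
Tree: B1–B2, B2–B3, B3–B4, B4–B5, B5–B6

The largest bag has 4 vertices, giving width 3; this decomposition certifies tw(G) ≤ 3. For the lower bound: the 4 vertex sets {1,5,7}, {6}, {9}, {2,3,4,8} are disjoint, each induces a connected subgraph, and every pair is joined by at least one edge of G. Contracting each set to a single vertex therefore yields K_{4} as a minor, and since treewidth is minor-monotone, tw(G) ≥ tw(K_{4}) = 3. The upper and lower bounds meet at 3, so that is the treewidth.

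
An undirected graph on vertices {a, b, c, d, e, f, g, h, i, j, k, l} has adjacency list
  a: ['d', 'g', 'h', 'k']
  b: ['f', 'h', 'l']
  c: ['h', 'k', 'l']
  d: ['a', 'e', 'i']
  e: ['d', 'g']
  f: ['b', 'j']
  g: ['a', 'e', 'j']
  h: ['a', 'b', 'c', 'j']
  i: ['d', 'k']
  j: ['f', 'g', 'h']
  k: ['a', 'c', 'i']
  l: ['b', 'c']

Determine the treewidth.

A width-3 tree decomposition is:
Bags: B1 = {d, e, i, k}  B2 = {a, d, e, k}  B3 = {a, e, g, k}  B4 = {a, c, g, k}  B5 = {a, c, g, h}  B6 = {c, g, h, j}  B7 = {c, h, j, l}  B8 = {b, h, j, l}  B9 = {b, f, j, l}
Tree: B1–B2, B2–B3, B3–B4, B4–B5, B5–B6, B6–B7, B7–B8, B8–B9
The largest bag has 4 vertices, giving width 3; this decomposition certifies tw(G) ≤ 3. For the lower bound: the 4 vertex sets {d,e,i}, {k}, {a}, {c,g,h,j} are disjoint, each induces a connected subgraph, and every pair is joined by at least one edge of G. Contracting each set to a single vertex therefore yields K_{4} as a minor, and since treewidth is minor-monotone, tw(G) ≥ tw(K_{4}) = 3. The upper and lower bounds meet at 3, so that is the treewidth.

3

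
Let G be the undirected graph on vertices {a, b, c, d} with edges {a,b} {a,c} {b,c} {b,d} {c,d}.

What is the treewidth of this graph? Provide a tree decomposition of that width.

Each bag holds 3 vertices, so the decomposition has width 2, which upper-bounds the treewidth. For the lower bound, the 3 vertices {b, c, d} are pairwise adjacent, and any tree decomposition puts a clique entirely inside one bag — forcing width ≥ 2. Hence tw(G) = 2 exactly.

Treewidth 2.
One such decomposition:
Bags: B1 = {a, b, c}  B2 = {b, c, d}
Tree: B1–B2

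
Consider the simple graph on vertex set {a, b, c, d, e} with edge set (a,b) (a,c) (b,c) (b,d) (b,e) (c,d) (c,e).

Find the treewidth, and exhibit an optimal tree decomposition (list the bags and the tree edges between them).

Each bag holds 3 vertices, so the decomposition has width 2, which upper-bounds the treewidth. Conversely, {b, c, d} is a clique of size 3, and the vertices of any clique must share a bag in every tree decomposition; so some bag has ≥ 3 vertices and tw(G) ≥ 2. Combining the bounds, tw(G) = 2.

Treewidth 2.
Bags: B1 = {b, c, d}  B2 = {a, b, c}  B3 = {b, c, e}
Tree: B1–B2, B2–B3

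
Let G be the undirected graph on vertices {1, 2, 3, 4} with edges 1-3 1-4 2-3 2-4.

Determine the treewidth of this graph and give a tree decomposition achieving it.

Treewidth 2.
One such decomposition:
Bags: B1 = {1, 2, 4}  B2 = {1, 2, 3}
Tree: B1–B2

Each bag holds 3 vertices, so the decomposition has width 2, which upper-bounds the treewidth. For the lower bound, G contains the cycle 1–4–2–3–1, so G is not a forest; only forests have treewidth ≤ 1, hence tw(G) ≥ 2. Therefore the treewidth is 2.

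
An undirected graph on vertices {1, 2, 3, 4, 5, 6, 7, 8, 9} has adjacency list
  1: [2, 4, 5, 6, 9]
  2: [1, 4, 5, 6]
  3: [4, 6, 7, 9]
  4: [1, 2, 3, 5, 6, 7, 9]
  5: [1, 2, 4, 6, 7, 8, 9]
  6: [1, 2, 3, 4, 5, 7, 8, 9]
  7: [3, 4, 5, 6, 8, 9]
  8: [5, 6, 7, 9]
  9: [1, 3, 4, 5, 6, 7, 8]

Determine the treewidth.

4

A width-4 tree decomposition is:
Bags: B1 = {1, 4, 5, 6, 9}  B2 = {4, 5, 6, 7, 9}  B3 = {3, 4, 6, 7, 9}  B4 = {5, 6, 7, 8, 9}  B5 = {1, 2, 4, 5, 6}
Tree: B1–B2, B2–B3, B2–B4, B1–B5
Each bag holds 5 vertices, so the decomposition has width 4, which upper-bounds the treewidth. On the other hand G contains the 5-clique {5, 6, 7, 8, 9}. A clique must lie in a single bag of any decomposition, so no decomposition can have width below 4. Hence tw(G) = 4 exactly.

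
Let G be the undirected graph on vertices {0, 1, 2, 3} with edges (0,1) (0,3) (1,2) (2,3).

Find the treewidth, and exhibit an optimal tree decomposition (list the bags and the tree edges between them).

Treewidth 2.
One such decomposition:
Bags: B1 = {0, 1, 2}  B2 = {0, 2, 3}
Tree: B1–B2

Each bag holds 3 vertices, so the decomposition has width 2, which upper-bounds the treewidth. Since 2–1–0–3–2 is a cycle in G, G is not acyclic. Forests are exactly the graphs of treewidth ≤ 1, so tw(G) ≥ 2. Combining the bounds, tw(G) = 2.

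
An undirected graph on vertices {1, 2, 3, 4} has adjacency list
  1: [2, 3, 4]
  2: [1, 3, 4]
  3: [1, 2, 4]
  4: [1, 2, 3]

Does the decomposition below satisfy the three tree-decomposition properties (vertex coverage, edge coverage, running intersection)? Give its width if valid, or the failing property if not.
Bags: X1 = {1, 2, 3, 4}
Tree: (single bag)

Checking the three conditions: (i) the bags cover all of {1, 2, 3, 4}; (ii) for each edge, some bag contains both endpoints; (iii) the bags containing any fixed vertex form a subtree. All hold, so the decomposition is valid with width 4 − 1 = 3.

Yes; width 3.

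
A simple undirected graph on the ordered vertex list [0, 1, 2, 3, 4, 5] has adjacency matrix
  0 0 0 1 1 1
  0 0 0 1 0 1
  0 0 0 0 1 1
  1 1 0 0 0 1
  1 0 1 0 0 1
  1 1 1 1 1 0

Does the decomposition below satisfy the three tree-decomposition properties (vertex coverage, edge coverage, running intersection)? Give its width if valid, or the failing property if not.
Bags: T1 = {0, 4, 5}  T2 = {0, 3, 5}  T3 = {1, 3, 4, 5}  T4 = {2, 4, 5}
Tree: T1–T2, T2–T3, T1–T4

No — bags containing vertex 4 are not connected in the tree.

A tree decomposition must satisfy three properties: every vertex lies in some bag; for every edge, both endpoints lie together in some bag; and for every vertex, the bags containing it form a connected subtree. Here bags containing vertex 4 are not connected in the tree, so the decomposition is invalid.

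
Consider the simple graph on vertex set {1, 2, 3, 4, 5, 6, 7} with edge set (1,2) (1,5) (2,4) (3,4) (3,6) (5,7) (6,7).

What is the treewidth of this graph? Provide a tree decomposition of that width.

Treewidth 2.
One such decomposition:
Bags: B1 = {1, 2, 4}  B2 = {1, 4, 5}  B3 = {4, 5, 7}  B4 = {4, 6, 7}  B5 = {3, 4, 6}
Tree: B1–B2, B2–B3, B3–B4, B4–B5

The largest bag has 3 vertices, giving width 2; this decomposition certifies tw(G) ≤ 2. For the lower bound, G contains the cycle 4–2–1–5–7–6–3–4, so G is not a forest; only forests have treewidth ≤ 1, hence tw(G) ≥ 2. Hence tw(G) = 2 exactly.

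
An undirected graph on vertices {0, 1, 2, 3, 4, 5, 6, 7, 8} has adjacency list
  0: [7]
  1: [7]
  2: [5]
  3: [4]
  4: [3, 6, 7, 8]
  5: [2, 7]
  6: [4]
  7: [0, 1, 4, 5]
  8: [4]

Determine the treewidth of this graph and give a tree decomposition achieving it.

Every bag has size at most 2, so the width is 2 − 1 = 1 and tw(G) ≤ 1. Any graph with an edge has treewidth ≥ 1, and G has the edge 6–4. Combining the bounds, tw(G) = 1.

Treewidth 1.
Bags: B1 = {4, 6}  B2 = {4, 7}  B3 = {0, 7}  B4 = {5, 7}  B5 = {2, 5}  B6 = {1, 7}  B7 = {4, 8}  B8 = {3, 4}
Tree: B1–B2, B2–B3, B3–B4, B4–B5, B2–B6, B1–B7, B7–B8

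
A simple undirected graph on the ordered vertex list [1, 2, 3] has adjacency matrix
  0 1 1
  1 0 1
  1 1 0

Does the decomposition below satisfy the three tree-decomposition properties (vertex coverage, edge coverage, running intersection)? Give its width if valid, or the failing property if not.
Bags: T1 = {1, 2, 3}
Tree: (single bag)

Every vertex of G appears in some bag (union = {1, 2, 3}); every edge is covered by a bag; and for each vertex v the set of bags containing v is connected in the bag tree. The decomposition is therefore valid. The largest bag has 3 vertices, so the width is 2.

Yes; width 2.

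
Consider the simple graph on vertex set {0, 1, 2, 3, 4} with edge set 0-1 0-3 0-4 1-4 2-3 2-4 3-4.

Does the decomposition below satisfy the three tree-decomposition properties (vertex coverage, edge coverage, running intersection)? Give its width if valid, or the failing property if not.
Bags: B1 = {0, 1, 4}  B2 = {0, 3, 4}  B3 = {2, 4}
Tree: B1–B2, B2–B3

No — edge (3,2) lies in no bag.

A tree decomposition must satisfy three properties: every vertex lies in some bag; for every edge, both endpoints lie together in some bag; and for every vertex, the bags containing it form a connected subtree. Here edge (3,2) lies in no bag, so the decomposition is invalid.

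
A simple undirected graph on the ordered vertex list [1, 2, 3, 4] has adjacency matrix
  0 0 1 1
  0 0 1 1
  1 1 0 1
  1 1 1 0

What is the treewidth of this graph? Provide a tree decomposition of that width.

Treewidth 2.
One optimal decomposition is:
Bags: B1 = {1, 3, 4}  B2 = {2, 3, 4}
Tree: B1–B2

Every bag has size at most 3, so the width is 3 − 1 = 2 and tw(G) ≤ 2. For the lower bound, the 3 vertices {1, 3, 4} are pairwise adjacent, and any tree decomposition puts a clique entirely inside one bag — forcing width ≥ 2. Hence tw(G) = 2 exactly.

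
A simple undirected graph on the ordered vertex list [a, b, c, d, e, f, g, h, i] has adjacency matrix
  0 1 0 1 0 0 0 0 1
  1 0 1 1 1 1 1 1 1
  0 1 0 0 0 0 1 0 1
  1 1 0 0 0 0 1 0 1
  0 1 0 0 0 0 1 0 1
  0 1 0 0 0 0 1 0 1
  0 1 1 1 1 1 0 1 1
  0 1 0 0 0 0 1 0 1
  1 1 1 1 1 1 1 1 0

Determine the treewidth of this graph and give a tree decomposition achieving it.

Each bag holds 4 vertices, so the decomposition has width 3, which upper-bounds the treewidth. For the lower bound, the 4 vertices {b, d, g, i} are pairwise adjacent, and any tree decomposition puts a clique entirely inside one bag — forcing width ≥ 3. The upper and lower bounds meet at 3, so that is the treewidth.

Treewidth 3.
One optimal decomposition is:
Bags: B1 = {b, f, g, i}  B2 = {b, d, g, i}  B3 = {b, e, g, i}  B4 = {a, b, d, i}  B5 = {b, c, g, i}  B6 = {b, g, h, i}
Tree: B1–B2, B1–B3, B2–B4, B1–B5, B5–B6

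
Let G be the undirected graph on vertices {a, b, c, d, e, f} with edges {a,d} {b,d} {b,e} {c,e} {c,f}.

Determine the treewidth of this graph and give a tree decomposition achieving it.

Every bag has size at most 2, so the width is 2 − 1 = 1 and tw(G) ≤ 1. G has an edge, so its treewidth is at least 1. Combining the bounds, tw(G) = 1.

Treewidth 1.
Bags: B1 = {c, f}  B2 = {c, e}  B3 = {b, e}  B4 = {b, d}  B5 = {a, d}
Tree: B1–B2, B2–B3, B3–B4, B4–B5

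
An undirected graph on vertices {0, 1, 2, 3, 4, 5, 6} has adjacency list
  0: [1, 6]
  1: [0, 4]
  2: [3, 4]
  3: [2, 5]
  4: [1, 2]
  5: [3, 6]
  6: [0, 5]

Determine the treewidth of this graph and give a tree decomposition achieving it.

Treewidth 2.
One such decomposition:
Bags: B1 = {1, 2, 4}  B2 = {1, 2, 3}  B3 = {1, 3, 5}  B4 = {1, 5, 6}  B5 = {0, 1, 6}
Tree: B1–B2, B2–B3, B3–B4, B4–B5

The largest bag has 3 vertices, giving width 2; this decomposition certifies tw(G) ≤ 2. Since 1–4–2–3–5–6–0–1 is a cycle in G, G is not acyclic. Forests are exactly the graphs of treewidth ≤ 1, so tw(G) ≥ 2. Hence tw(G) = 2 exactly.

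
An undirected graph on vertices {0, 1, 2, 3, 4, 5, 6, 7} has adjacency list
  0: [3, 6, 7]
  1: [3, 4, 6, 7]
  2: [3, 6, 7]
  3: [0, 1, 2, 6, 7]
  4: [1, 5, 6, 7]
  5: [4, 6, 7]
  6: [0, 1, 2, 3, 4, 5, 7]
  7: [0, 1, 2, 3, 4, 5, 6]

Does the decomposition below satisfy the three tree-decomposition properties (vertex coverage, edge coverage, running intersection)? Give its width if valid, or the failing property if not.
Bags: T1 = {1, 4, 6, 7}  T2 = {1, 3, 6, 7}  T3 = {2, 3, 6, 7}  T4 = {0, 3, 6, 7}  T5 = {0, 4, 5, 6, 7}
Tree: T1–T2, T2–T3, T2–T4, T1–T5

No — bags containing vertex 0 are not connected in the tree.

A tree decomposition must satisfy three properties: every vertex lies in some bag; for every edge, both endpoints lie together in some bag; and for every vertex, the bags containing it form a connected subtree. Here bags containing vertex 0 are not connected in the tree, so the decomposition is invalid.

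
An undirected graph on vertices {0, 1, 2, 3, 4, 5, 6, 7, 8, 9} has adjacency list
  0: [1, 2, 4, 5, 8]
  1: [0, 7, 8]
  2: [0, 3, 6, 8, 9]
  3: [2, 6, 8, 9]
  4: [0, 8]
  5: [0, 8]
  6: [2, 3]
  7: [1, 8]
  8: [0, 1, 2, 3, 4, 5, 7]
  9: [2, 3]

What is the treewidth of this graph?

2

A width-2 tree decomposition is:
Bags: B1 = {2, 3, 8}  B2 = {2, 3, 9}  B3 = {0, 2, 8}  B4 = {0, 1, 8}  B5 = {2, 3, 6}  B6 = {0, 4, 8}  B7 = {1, 7, 8}  B8 = {0, 5, 8}
Tree: B1–B2, B1–B3, B3–B4, B2–B5, B3–B6, B4–B7, B6–B8
Every bag has size at most 3, so the width is 3 − 1 = 2 and tw(G) ≤ 2. For the lower bound, the 3 vertices {0, 1, 8} are pairwise adjacent, and any tree decomposition puts a clique entirely inside one bag — forcing width ≥ 2. Hence tw(G) = 2 exactly.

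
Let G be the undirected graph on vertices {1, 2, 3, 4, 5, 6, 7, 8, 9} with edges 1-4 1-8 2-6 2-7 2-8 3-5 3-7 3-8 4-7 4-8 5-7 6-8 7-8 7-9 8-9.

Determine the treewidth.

2

A width-2 tree decomposition is:
Bags: B1 = {4, 7, 8}  B2 = {2, 7, 8}  B3 = {2, 6, 8}  B4 = {1, 4, 8}  B5 = {7, 8, 9}  B6 = {3, 7, 8}  B7 = {3, 5, 7}
Tree: B1–B2, B2–B3, B1–B4, B2–B5, B5–B6, B6–B7
Each bag holds 3 vertices, so the decomposition has width 2, which upper-bounds the treewidth. On the other hand G contains the 3-clique {1, 4, 8}. A clique must lie in a single bag of any decomposition, so no decomposition can have width below 2. Combining the bounds, tw(G) = 2.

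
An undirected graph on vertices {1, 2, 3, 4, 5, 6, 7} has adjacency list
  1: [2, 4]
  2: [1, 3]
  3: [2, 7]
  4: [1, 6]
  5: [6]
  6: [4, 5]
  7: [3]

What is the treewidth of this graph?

1

A width-1 tree decomposition is:
Bags: B1 = {3, 7}  B2 = {2, 3}  B3 = {1, 2}  B4 = {1, 4}  B5 = {4, 6}  B6 = {5, 6}
Tree: B1–B2, B2–B3, B3–B4, B4–B5, B5–B6
The largest bag has 2 vertices, giving width 1; this decomposition certifies tw(G) ≤ 1. Since G has at least one edge (e.g. 7–3), it is not an edgeless graph, so tw(G) ≥ 1. Combining the bounds, tw(G) = 1.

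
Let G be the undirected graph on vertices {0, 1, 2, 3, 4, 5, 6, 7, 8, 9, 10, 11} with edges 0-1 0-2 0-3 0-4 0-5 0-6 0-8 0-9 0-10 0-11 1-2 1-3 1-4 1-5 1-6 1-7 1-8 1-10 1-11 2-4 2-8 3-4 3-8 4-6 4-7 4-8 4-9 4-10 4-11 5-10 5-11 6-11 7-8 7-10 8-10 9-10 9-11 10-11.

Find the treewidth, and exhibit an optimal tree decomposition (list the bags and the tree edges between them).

Treewidth 4.
One such decomposition:
Bags: B1 = {0, 1, 5, 10, 11}  B2 = {0, 1, 4, 10, 11}  B3 = {0, 1, 4, 8, 10}  B4 = {0, 4, 9, 10, 11}  B5 = {1, 4, 7, 8, 10}  B6 = {0, 1, 4, 6, 11}  B7 = {0, 1, 2, 4, 8}  B8 = {0, 1, 3, 4, 8}
Tree: B1–B2, B2–B3, B2–B4, B3–B5, B2–B6, B3–B7, B7–B8

Each bag holds 5 vertices, so the decomposition has width 4, which upper-bounds the treewidth. Conversely, {0, 1, 3, 4, 8} is a clique of size 5, and the vertices of any clique must share a bag in every tree decomposition; so some bag has ≥ 5 vertices and tw(G) ≥ 4. Therefore the treewidth is 4.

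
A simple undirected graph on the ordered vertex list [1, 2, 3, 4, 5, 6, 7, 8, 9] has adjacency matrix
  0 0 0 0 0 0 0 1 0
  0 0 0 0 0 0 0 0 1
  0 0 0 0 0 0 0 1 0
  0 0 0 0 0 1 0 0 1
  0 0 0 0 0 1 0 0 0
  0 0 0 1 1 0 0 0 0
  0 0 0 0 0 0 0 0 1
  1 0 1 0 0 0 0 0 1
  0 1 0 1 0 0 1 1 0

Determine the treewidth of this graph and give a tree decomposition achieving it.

Every bag has size at most 2, so the width is 2 − 1 = 1 and tw(G) ≤ 1. G has an edge, so its treewidth is at least 1. Therefore the treewidth is 1.

Treewidth 1.
One optimal decomposition is:
Bags: B1 = {4, 9}  B2 = {8, 9}  B3 = {7, 9}  B4 = {4, 6}  B5 = {3, 8}  B6 = {5, 6}  B7 = {1, 8}  B8 = {2, 9}
Tree: B1–B2, B1–B3, B1–B4, B2–B5, B4–B6, B5–B7, B2–B8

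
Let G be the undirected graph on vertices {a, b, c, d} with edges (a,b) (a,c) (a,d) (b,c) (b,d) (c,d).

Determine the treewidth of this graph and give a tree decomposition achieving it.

With just one bag of size 4, the width is 4 − 1 = 3, so tw(G) ≤ 3. On the other hand G contains the 4-clique {a, b, c, d}. A clique must lie in a single bag of any decomposition, so no decomposition can have width below 3. Therefore the treewidth is 3.

Treewidth 3.
One optimal decomposition is:
Bags: B1 = {a, b, c, d}
Tree: (single bag)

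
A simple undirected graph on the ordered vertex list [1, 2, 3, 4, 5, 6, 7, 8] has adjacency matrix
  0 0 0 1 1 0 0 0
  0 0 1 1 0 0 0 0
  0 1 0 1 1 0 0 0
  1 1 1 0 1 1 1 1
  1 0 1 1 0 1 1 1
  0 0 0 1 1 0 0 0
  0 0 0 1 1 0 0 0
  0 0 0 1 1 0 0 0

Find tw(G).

2

A width-2 tree decomposition is:
Bags: B1 = {4, 5, 8}  B2 = {4, 5, 7}  B3 = {1, 4, 5}  B4 = {3, 4, 5}  B5 = {4, 5, 6}  B6 = {2, 3, 4}
Tree: B1–B2, B2–B3, B1–B4, B3–B5, B4–B6
Each bag holds 3 vertices, so the decomposition has width 2, which upper-bounds the treewidth. For the lower bound, the 3 vertices {2, 3, 4} are pairwise adjacent, and any tree decomposition puts a clique entirely inside one bag — forcing width ≥ 2. Therefore the treewidth is 2.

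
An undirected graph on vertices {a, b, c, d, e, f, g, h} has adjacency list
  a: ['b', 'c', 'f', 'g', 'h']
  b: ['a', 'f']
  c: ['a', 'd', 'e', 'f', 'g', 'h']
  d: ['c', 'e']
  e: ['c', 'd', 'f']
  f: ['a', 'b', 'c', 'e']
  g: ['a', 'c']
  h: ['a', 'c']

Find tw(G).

A width-2 tree decomposition is:
Bags: B1 = {c, e, f}  B2 = {a, c, f}  B3 = {a, c, g}  B4 = {a, c, h}  B5 = {a, b, f}  B6 = {c, d, e}
Tree: B1–B2, B2–B3, B2–B4, B2–B5, B1–B6
Each bag holds 3 vertices, so the decomposition has width 2, which upper-bounds the treewidth. On the other hand G contains the 3-clique {c, d, e}. A clique must lie in a single bag of any decomposition, so no decomposition can have width below 2. Combining the bounds, tw(G) = 2.

2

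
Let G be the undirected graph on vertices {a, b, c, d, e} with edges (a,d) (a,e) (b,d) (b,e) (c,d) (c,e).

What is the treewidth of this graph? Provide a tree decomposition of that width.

Treewidth 2.
Bags: B1 = {c, d, e}  B2 = {a, d, e}  B3 = {b, d, e}
Tree: B1–B2, B2–B3

Each bag holds 3 vertices, so the decomposition has width 2, which upper-bounds the treewidth. Since e–c–d–a–e is a cycle in G, G is not acyclic. Forests are exactly the graphs of treewidth ≤ 1, so tw(G) ≥ 2. The upper and lower bounds meet at 2, so that is the treewidth.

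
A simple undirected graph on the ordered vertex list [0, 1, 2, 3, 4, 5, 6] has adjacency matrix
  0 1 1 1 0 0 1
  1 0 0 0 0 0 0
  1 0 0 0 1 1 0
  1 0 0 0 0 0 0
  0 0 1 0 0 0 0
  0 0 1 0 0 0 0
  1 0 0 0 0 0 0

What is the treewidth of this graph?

1

A width-1 tree decomposition is:
Bags: B1 = {0, 2}  B2 = {0, 6}  B3 = {2, 5}  B4 = {0, 3}  B5 = {0, 1}  B6 = {2, 4}
Tree: B1–B2, B1–B3, B1–B4, B2–B5, B3–B6
The largest bag has 2 vertices, giving width 1; this decomposition certifies tw(G) ≤ 1. G has an edge, so its treewidth is at least 1. Combining the bounds, tw(G) = 1.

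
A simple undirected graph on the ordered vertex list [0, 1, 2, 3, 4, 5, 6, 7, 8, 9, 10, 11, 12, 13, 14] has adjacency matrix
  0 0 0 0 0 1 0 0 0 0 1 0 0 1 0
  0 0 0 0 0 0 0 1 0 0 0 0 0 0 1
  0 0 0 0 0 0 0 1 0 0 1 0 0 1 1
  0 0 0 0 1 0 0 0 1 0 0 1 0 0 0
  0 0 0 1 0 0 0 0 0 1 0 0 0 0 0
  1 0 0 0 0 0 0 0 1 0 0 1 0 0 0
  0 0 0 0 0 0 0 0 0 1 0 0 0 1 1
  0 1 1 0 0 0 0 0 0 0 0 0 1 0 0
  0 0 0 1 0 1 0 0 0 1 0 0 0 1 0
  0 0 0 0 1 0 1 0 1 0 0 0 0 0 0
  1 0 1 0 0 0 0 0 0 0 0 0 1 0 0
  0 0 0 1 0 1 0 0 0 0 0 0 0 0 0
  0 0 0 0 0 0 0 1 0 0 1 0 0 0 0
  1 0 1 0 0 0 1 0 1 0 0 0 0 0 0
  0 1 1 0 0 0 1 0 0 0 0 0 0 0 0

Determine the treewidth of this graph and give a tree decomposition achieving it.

Treewidth 3.
Bags: B1 = {1, 7, 12, 14}  B2 = {2, 7, 12, 14}  B3 = {2, 10, 12, 14}  B4 = {2, 6, 10, 14}  B5 = {2, 6, 10, 13}  B6 = {0, 6, 10, 13}  B7 = {0, 6, 9, 13}  B8 = {0, 8, 9, 13}  B9 = {0, 5, 8, 9}  B10 = {4, 5, 8, 9}  B11 = {3, 4, 5, 8}  B12 = {3, 4, 5, 11}
Tree: B1–B2, B2–B3, B3–B4, B4–B5, B5–B6, B6–B7, B7–B8, B8–B9, B9–B10, B10–B11, B11–B12

Every bag has size at most 4, so the width is 4 − 1 = 3 and tw(G) ≤ 3. For the lower bound: the 4 vertex sets {1,7,12}, {14}, {2}, {0,6,10,13} are disjoint, each induces a connected subgraph, and every pair is joined by at least one edge of G. Contracting each set to a single vertex therefore yields K_{4} as a minor, and since treewidth is minor-monotone, tw(G) ≥ tw(K_{4}) = 3. The upper and lower bounds meet at 3, so that is the treewidth.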